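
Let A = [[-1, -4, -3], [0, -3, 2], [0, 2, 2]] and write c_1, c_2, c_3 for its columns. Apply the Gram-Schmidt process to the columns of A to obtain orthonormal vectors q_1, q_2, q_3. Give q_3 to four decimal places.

c_1 = (-1, 0, 0); ‖c_1‖ = 1.0000, so q_1 = (-1.0000, 0.0000, 0.0000).
q_1·c_2 = (-1.0000)·(-4) + 0.0000·(-3) + 0.0000·2 = 4.0000.
u_2 = c_2 − 4.0000·q_1 = (0.0000, -3.0000, 2.0000).
‖u_2‖ = 3.6056, so q_2 = (0.0000, -0.8321, 0.5547).
q_1·c_3 = (-1.0000)·(-3) + 0.0000·2 + 0.0000·2 = 3.0000; q_2·c_3 = 0.0000·(-3) + (-0.8321)·2 + 0.5547·2 = -0.5547.
u_3 = c_3 − 3.0000·q_1 + 0.5547·q_2 = (0.0000, 1.5385, 2.3077).
‖u_3‖ = 2.7735, so q_3 = (0.0000, 0.5547, 0.8321).

q_3 = (0.0000, 0.5547, 0.8321)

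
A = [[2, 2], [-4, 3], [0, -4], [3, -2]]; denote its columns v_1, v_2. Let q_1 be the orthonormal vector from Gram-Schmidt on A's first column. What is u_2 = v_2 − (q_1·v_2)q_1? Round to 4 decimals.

u_2 = (2.9655, 1.0690, -4.0000, -0.5517)

q_1 = v_1/‖v_1‖ = (2, -4, 0, 3)/5.3852 = (0.3714, -0.7428, 0.0000, 0.5571).
r_{12} = q_1·v_2 = -2.5997.
u_2 = v_2 + 2.5997·q_1 = (2.9655, 1.0690, -4.0000, -0.5517).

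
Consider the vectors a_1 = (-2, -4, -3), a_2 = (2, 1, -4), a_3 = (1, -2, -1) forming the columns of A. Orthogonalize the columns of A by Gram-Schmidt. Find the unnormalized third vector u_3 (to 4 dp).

a_1 = (-2, -4, -3); ‖a_1‖ = 5.3852, so e_1 = (-0.3714, -0.7428, -0.5571).
e_1·a_2 = (-0.3714)·2 + (-0.7428)·1 + (-0.5571)·(-4) = 0.7428.
u_2 = a_2 − 0.7428·e_1 = (2.2759, 1.5517, -3.5862).
‖u_2‖ = 4.5220, so e_2 = (0.5033, 0.3432, -0.7931).
e_1·a_3 = (-0.3714)·1 + (-0.7428)·(-2) + (-0.5571)·(-1) = 1.6713; e_2·a_3 = 0.5033·1 + 0.3432·(-2) + (-0.7931)·(-1) = 0.6100.
u_3 = a_3 − 1.6713·e_1 − 0.6100·e_2 = (1.3137, -0.9680, 0.4148).

u_3 = (1.3137, -0.9680, 0.4148)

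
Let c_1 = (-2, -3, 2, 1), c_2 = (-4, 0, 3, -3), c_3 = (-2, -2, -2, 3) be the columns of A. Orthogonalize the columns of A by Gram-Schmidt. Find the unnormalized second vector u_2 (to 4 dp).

q_1 = c_1/‖c_1‖ = (-2, -3, 2, 1)/4.2426 = (-0.4714, -0.7071, 0.4714, 0.2357).
r_{12} = q_1·c_2 = 2.5927.
u_2 = c_2 − 2.5927·q_1 = (-2.7778, 1.8333, 1.7778, -3.6111).

u_2 = (-2.7778, 1.8333, 1.7778, -3.6111)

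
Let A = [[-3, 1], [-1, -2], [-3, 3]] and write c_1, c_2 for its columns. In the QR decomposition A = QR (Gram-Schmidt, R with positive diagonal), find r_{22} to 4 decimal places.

q_1 = c_1/‖c_1‖ = (-3, -1, -3)/4.3589 = (-0.6882, -0.2294, -0.6882).
r_{12} = q_1·c_2 = -2.2942.
u_2 = c_2 + 2.2942·q_1 = (-0.5789, -2.5263, 1.4211).
r_{22} = ‖u_2‖ = 2.9558.

r_{22} = 2.9558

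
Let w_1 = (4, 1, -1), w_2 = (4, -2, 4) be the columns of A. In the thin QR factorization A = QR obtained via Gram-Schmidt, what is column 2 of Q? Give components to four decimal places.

q_2 = (0.3222, -0.4632, 0.8256)

w_1 = (4, 1, -1); ‖w_1‖ = 4.2426, so q_1 = (0.9428, 0.2357, -0.2357).
q_1·w_2 = 0.9428·4 + 0.2357·(-2) + (-0.2357)·4 = 2.3570.
u_2 = w_2 − 2.3570·q_1 = (1.7778, -2.5556, 4.5556).
‖u_2‖ = 5.5176, so q_2 = (0.3222, -0.4632, 0.8256).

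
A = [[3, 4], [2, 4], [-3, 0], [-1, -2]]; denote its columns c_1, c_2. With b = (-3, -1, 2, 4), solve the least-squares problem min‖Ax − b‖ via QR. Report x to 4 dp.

q_1 = c_1/‖c_1‖ = (3, 2, -3, -1)/4.7958 = (0.6255, 0.4170, -0.6255, -0.2085).
r_{12} = q_1·c_2 = 4.5873.
u_2 = c_2 − 4.5873·q_1 = (1.1304, 2.0870, 2.8696, -1.0435).
‖u_2‖ = 3.8674, so q_2 = (0.2923, 0.5396, 0.7420, -0.2698).
Qᵀb = (-4.3788, -1.0118).
Back-substitute: x_2 = -1.0118/3.8674 = -0.2616.
x_1 = (-4.3788 − 4.5873·(-0.2616))/4.7958 = -0.6628.

x = (-0.6628, -0.2616)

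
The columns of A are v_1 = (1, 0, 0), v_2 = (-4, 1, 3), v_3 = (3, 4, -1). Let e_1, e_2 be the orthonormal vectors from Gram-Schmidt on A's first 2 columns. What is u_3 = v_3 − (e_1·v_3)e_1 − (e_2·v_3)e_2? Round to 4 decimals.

e_1 = v_1/‖v_1‖ = (1, 0, 0)/1.0000 = (1.0000, 0.0000, 0.0000).
r_{12} = e_1·v_2 = -4.0000.
u_2 = v_2 + 4.0000·e_1 = (0.0000, 1.0000, 3.0000).
‖u_2‖ = 3.1623, so e_2 = (0.0000, 0.3162, 0.9487).
r_{13} = e_1·v_3 = 3.0000; r_{23} = e_2·v_3 = 0.3162.
u_3 = v_3 − 3.0000·e_1 − 0.3162·e_2 = (0.0000, 3.9000, -1.3000).

u_3 = (0.0000, 3.9000, -1.3000)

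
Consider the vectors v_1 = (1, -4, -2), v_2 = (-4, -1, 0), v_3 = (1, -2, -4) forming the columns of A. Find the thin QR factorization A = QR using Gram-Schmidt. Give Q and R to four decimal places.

v_1 = (1, -4, -2); ‖v_1‖ = 4.5826, so q_1 = (0.2182, -0.8729, -0.4364).
q_1·v_2 = 0.2182·(-4) + (-0.8729)·(-1) + (-0.4364)·0 = 0.0000.
u_2 = v_2 + 0.0000·q_1 = (-4.0000, -1.0000, 0.0000).
‖u_2‖ = 4.1231, so q_2 = (-0.9701, -0.2425, 0.0000).
q_1·v_3 = 0.2182·1 + (-0.8729)·(-2) + (-0.4364)·(-4) = 3.7097; q_2·v_3 = (-0.9701)·1 + (-0.2425)·(-2) + 0.0000·(-4) = -0.4851.
u_3 = v_3 − 3.7097·q_1 + 0.4851·q_2 = (-0.2801, 1.1204, -2.3810).
‖u_3‖ = 2.6463, so q_3 = (-0.1059, 0.4234, -0.8997).

Q = [[0.2182, -0.9701, -0.1059], [-0.8729, -0.2425, 0.4234], [-0.4364, 0.0000, -0.8997]], R = [[4.5826, 0.0000, 3.7097], [0.0000, 4.1231, -0.4851], [0.0000, 0.0000, 2.6463]]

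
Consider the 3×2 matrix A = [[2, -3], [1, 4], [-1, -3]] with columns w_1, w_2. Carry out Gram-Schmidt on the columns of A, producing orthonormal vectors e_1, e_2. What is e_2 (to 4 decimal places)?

w_1 = (2, 1, -1); ‖w_1‖ = 2.4495, so e_1 = (0.8165, 0.4082, -0.4082).
e_1·w_2 = 0.8165·(-3) + 0.4082·4 + (-0.4082)·(-3) = 0.4082.
u_2 = w_2 − 0.4082·e_1 = (-3.3333, 3.8333, -2.8333).
‖u_2‖ = 5.8166, so e_2 = (-0.5731, 0.6590, -0.4871).

e_2 = (-0.5731, 0.6590, -0.4871)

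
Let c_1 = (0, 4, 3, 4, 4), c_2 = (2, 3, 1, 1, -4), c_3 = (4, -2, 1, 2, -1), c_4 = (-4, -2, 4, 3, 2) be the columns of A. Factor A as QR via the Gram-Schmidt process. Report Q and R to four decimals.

c_1 = (0, 4, 3, 4, 4); ‖c_1‖ = 7.5498, so e_1 = (0.0000, 0.5298, 0.3974, 0.5298, 0.5298).
e_1·c_2 = 0.0000·2 + 0.5298·3 + 0.3974·1 + 0.5298·1 + 0.5298·(-4) = 0.3974.
u_2 = c_2 − 0.3974·e_1 = (2.0000, 2.7895, 0.8421, 0.7895, -4.2105).
‖u_2‖ = 5.5536, so e_2 = (0.3601, 0.5023, 0.1516, 0.1422, -0.7582).
e_1·c_3 = 0.0000·4 + 0.5298·(-2) + 0.3974·1 + 0.5298·2 + 0.5298·(-1) = -0.1325; e_2·c_3 = 0.3601·4 + 0.5023·(-2) + 0.1516·1 + 0.1422·2 + (-0.7582)·(-1) = 1.6301.
u_3 = c_3 + 0.1325·e_1 − 1.6301·e_2 = (3.4130, -2.7486, 0.8055, 1.8385, 0.3060).
‖u_3‖ = 4.8296, so e_3 = (0.7067, -0.5691, 0.1668, 0.3807, 0.0634).
e_1·c_4 = 0.0000·(-4) + 0.5298·(-2) + 0.3974·4 + 0.5298·3 + 0.5298·2 = 3.1789; e_2·c_4 = 0.3601·(-4) + 0.5023·(-2) + 0.1516·4 + 0.1422·3 + (-0.7582)·2 = -2.9284; e_3·c_4 = 0.7067·(-4) + (-0.5691)·(-2) + 0.1668·4 + 0.3807·3 + 0.0634·2 = 0.2473.
u_4 = c_4 − 3.1789·e_1 + 2.9284·e_2 − 0.2473·e_3 = (-3.1202, -2.0726, 3.1396, 1.6379, -1.9201).
‖u_4‖ = 5.5007, so e_4 = (-0.5672, -0.3768, 0.5708, 0.2978, -0.3491).

Q = [[0.0000, 0.3601, 0.7067, -0.5672], [0.5298, 0.5023, -0.5691, -0.3768], [0.3974, 0.1516, 0.1668, 0.5708], [0.5298, 0.1422, 0.3807, 0.2978], [0.5298, -0.7582, 0.0634, -0.3491]], R = [[7.5498, 0.3974, -0.1325, 3.1789], [0.0000, 5.5536, 1.6301, -2.9284], [0.0000, 0.0000, 4.8296, 0.2473], [0.0000, 0.0000, 0.0000, 5.5007]]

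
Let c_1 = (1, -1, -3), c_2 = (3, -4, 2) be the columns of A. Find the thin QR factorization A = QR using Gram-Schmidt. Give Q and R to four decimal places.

Q = [[0.3015, 0.5411], [-0.3015, -0.7270], [-0.9045, 0.4227]], R = [[3.3166, 0.3015], [0.0000, 5.3767]]

c_1 = (1, -1, -3); ‖c_1‖ = 3.3166, so q_1 = (0.3015, -0.3015, -0.9045).
q_1·c_2 = 0.3015·3 + (-0.3015)·(-4) + (-0.9045)·2 = 0.3015.
u_2 = c_2 − 0.3015·q_1 = (2.9091, -3.9091, 2.2727).
‖u_2‖ = 5.3767, so q_2 = (0.5411, -0.7270, 0.4227).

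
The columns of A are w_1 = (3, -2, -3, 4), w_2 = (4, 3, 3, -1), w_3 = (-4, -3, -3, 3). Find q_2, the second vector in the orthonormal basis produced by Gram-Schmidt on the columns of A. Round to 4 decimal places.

q_1 = w_1/‖w_1‖ = (3, -2, -3, 4)/6.1644 = (0.4867, -0.3244, -0.4867, 0.6489).
r_{12} = q_1·w_2 = -1.1355.
u_2 = w_2 + 1.1355·q_1 = (4.5526, 2.6316, 2.4474, -0.2632).
‖u_2‖ = 5.8061, so q_2 = (0.7841, 0.4532, 0.4215, -0.0453).

q_2 = (0.7841, 0.4532, 0.4215, -0.0453)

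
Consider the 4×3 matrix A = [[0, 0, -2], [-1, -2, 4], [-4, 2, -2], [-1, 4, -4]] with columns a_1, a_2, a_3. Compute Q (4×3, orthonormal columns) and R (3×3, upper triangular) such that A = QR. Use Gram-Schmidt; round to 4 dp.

Q = [[0.0000, 0.0000, -0.7930], [-0.2357, -0.5950, 0.4681], [-0.9428, -0.0517, -0.2006], [-0.2357, 0.8020, 0.3344]], R = [[4.2426, -2.3570, 1.8856], [0.0000, 4.2947, -5.4848], [0.0000, 0.0000, 2.5222]]

a_1 = (0, -1, -4, -1); ‖a_1‖ = 4.2426, so e_1 = (0.0000, -0.2357, -0.9428, -0.2357).
e_1·a_2 = 0.0000·0 + (-0.2357)·(-2) + (-0.9428)·2 + (-0.2357)·4 = -2.3570.
u_2 = a_2 + 2.3570·e_1 = (0.0000, -2.5556, -0.2222, 3.4444).
‖u_2‖ = 4.2947, so e_2 = (0.0000, -0.5950, -0.0517, 0.8020).
e_1·a_3 = 0.0000·(-2) + (-0.2357)·4 + (-0.9428)·(-2) + (-0.2357)·(-4) = 1.8856; e_2·a_3 = 0.0000·(-2) + (-0.5950)·4 + (-0.0517)·(-2) + 0.8020·(-4) = -5.4848.
u_3 = a_3 − 1.8856·e_1 + 5.4848·e_2 = (-2.0000, 1.1807, -0.5060, 0.8434).
‖u_3‖ = 2.5222, so e_3 = (-0.7930, 0.4681, -0.2006, 0.3344).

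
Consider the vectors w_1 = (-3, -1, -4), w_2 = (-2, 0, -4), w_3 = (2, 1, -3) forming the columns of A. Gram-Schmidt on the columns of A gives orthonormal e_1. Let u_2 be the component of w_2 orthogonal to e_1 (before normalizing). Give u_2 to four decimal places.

u_2 = (0.5385, 0.8462, -0.6154)

e_1 = w_1/‖w_1‖ = (-3, -1, -4)/5.0990 = (-0.5883, -0.1961, -0.7845).
r_{12} = e_1·w_2 = 4.3146.
u_2 = w_2 − 4.3146·e_1 = (0.5385, 0.8462, -0.6154).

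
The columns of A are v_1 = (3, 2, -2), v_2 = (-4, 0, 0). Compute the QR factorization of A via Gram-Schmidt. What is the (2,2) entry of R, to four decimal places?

r_{22} = 2.7440

v_1 = (3, 2, -2); ‖v_1‖ = 4.1231, so q_1 = (0.7276, 0.4851, -0.4851).
q_1·v_2 = 0.7276·(-4) + 0.4851·0 + (-0.4851)·0 = -2.9104.
u_2 = v_2 + 2.9104·q_1 = (-1.8824, 1.4118, -1.4118).
r_{22} = ‖u_2‖ = 2.7440.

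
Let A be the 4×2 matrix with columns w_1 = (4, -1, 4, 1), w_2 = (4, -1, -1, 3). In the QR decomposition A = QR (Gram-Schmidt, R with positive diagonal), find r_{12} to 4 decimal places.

r_{12} = 2.7440

w_1 = (4, -1, 4, 1); ‖w_1‖ = 5.8310, so e_1 = (0.6860, -0.1715, 0.6860, 0.1715).
r_{12} = e_1·w_2 = 2.7440.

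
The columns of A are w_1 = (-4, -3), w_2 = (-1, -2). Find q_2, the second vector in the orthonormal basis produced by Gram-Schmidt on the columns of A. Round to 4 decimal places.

q_2 = (0.6000, -0.8000)

q_1 = w_1/‖w_1‖ = (-4, -3)/5.0000 = (-0.8000, -0.6000).
r_{12} = q_1·w_2 = 2.0000.
u_2 = w_2 − 2.0000·q_1 = (0.6000, -0.8000).
‖u_2‖ = 1.0000, so q_2 = (0.6000, -0.8000).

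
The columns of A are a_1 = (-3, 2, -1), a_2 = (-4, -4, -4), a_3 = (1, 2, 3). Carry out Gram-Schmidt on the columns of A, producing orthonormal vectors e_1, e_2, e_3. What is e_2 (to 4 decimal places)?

e_1 = a_1/‖a_1‖ = (-3, 2, -1)/3.7417 = (-0.8018, 0.5345, -0.2673).
r_{12} = e_1·a_2 = 2.1381.
u_2 = a_2 − 2.1381·e_1 = (-2.2857, -5.1429, -3.4286).
‖u_2‖ = 6.5900, so e_2 = (-0.3468, -0.7804, -0.5203).

e_2 = (-0.3468, -0.7804, -0.5203)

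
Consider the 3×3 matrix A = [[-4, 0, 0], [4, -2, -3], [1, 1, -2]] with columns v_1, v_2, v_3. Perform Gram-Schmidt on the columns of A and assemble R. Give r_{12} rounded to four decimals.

r_{12} = -1.2185

e_1 = v_1/‖v_1‖ = (-4, 4, 1)/5.7446 = (-0.6963, 0.6963, 0.1741).
r_{12} = e_1·v_2 = -1.2185.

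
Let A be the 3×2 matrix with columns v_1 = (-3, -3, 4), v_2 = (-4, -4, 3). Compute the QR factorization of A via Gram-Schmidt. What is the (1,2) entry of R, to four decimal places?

r_{12} = 6.1739

q_1 = v_1/‖v_1‖ = (-3, -3, 4)/5.8310 = (-0.5145, -0.5145, 0.6860).
r_{12} = q_1·v_2 = 6.1739.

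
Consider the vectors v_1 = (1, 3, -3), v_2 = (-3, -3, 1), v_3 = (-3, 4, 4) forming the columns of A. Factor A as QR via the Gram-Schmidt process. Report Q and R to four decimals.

Q = [[0.2294, -0.8262, -0.5145], [0.6882, -0.2361, 0.6860], [-0.6882, -0.5115, 0.5145]], R = [[4.3589, -3.4412, -0.6882], [0.0000, 2.6754, -0.5115], [0.0000, 0.0000, 6.3454]]

q_1 = v_1/‖v_1‖ = (1, 3, -3)/4.3589 = (0.2294, 0.6882, -0.6882).
r_{12} = q_1·v_2 = -3.4412.
u_2 = v_2 + 3.4412·q_1 = (-2.2105, -0.6316, -1.3684).
‖u_2‖ = 2.6754, so q_2 = (-0.8262, -0.2361, -0.5115).
r_{13} = q_1·v_3 = -0.6882; r_{23} = q_2·v_3 = -0.5115.
u_3 = v_3 + 0.6882·q_1 + 0.5115·q_2 = (-3.2647, 4.3529, 3.2647).
‖u_3‖ = 6.3454, so q_3 = (-0.5145, 0.6860, 0.5145).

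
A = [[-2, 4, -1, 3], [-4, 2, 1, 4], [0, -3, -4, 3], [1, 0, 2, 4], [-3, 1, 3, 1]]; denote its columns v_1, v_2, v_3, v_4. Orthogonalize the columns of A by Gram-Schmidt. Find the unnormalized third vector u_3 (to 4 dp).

v_1 = (-2, -4, 0, 1, -3); ‖v_1‖ = 5.4772, so q_1 = (-0.3651, -0.7303, 0.0000, 0.1826, -0.5477).
q_1·v_2 = (-0.3651)·4 + (-0.7303)·2 + 0.0000·(-3) + 0.1826·0 + (-0.5477)·1 = -3.4689.
u_2 = v_2 + 3.4689·q_1 = (2.7333, -0.5333, -3.0000, 0.6333, -0.9000).
‖u_2‖ = 4.2387, so q_2 = (0.6449, -0.1258, -0.7078, 0.1494, -0.2123).
q_1·v_3 = (-0.3651)·(-1) + (-0.7303)·1 + 0.0000·(-4) + 0.1826·2 + (-0.5477)·3 = -1.6432; q_2·v_3 = 0.6449·(-1) + (-0.1258)·1 + (-0.7078)·(-4) + 0.1494·2 + (-0.2123)·3 = 1.7222.
u_3 = v_3 + 1.6432·q_1 − 1.7222·q_2 = (-2.7106, 0.0167, -2.7811, 2.0427, 2.4657).

u_3 = (-2.7106, 0.0167, -2.7811, 2.0427, 2.4657)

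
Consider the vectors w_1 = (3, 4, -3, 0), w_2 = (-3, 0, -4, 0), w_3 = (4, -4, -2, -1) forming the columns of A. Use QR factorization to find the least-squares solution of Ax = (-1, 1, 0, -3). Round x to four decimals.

x = (0.0283, 0.0964, -0.1262)

w_1 = (3, 4, -3, 0); ‖w_1‖ = 5.8310, so e_1 = (0.5145, 0.6860, -0.5145, 0.0000).
e_1·w_2 = 0.5145·(-3) + 0.6860·0 + (-0.5145)·(-4) + 0.0000·0 = 0.5145.
u_2 = w_2 − 0.5145·e_1 = (-3.2647, -0.3529, -3.7353, 0.0000).
‖u_2‖ = 4.9735, so e_2 = (-0.6564, -0.0710, -0.7510, 0.0000).
e_1·w_3 = 0.5145·4 + 0.6860·(-4) + (-0.5145)·(-2) + 0.0000·(-1) = 0.3430; e_2·w_3 = (-0.6564)·4 + (-0.0710)·(-4) + (-0.7510)·(-2) + 0.0000·(-1) = -0.8398.
u_3 = w_3 − 0.3430·e_1 + 0.8398·e_2 = (3.2723, -4.2949, -2.4542, -1.0000).
‖u_3‖ = 6.0147, so e_3 = (0.5440, -0.7141, -0.4080, -0.1663).
Qᵀb = (0.1715, 0.5855, -0.7593).
Back-substitute: x_3 = -0.7593/6.0147 = -0.1262.
x_2 = (0.5855 + 0.8398·(-0.1262))/4.9735 = 0.0964.
x_1 = (0.1715 − 0.5145·0.0964 − 0.3430·(-0.1262))/5.8310 = 0.0283.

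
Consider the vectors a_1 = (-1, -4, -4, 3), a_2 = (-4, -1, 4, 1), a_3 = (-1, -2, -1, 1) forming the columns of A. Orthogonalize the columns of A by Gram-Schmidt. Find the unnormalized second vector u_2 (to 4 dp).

e_1 = a_1/‖a_1‖ = (-1, -4, -4, 3)/6.4807 = (-0.1543, -0.6172, -0.6172, 0.4629).
r_{12} = e_1·a_2 = -0.7715.
u_2 = a_2 + 0.7715·e_1 = (-4.1190, -1.4762, 3.5238, 1.3571).

u_2 = (-4.1190, -1.4762, 3.5238, 1.3571)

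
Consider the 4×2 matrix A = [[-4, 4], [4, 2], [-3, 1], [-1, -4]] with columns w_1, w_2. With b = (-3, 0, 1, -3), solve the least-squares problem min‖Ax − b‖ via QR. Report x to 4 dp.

x = (0.2997, 0.0837)

q_1 = w_1/‖w_1‖ = (-4, 4, -3, -1)/6.4807 = (-0.6172, 0.6172, -0.4629, -0.1543).
r_{12} = q_1·w_2 = -1.0801.
u_2 = w_2 + 1.0801·q_1 = (3.3333, 2.6667, 0.5000, -4.1667).
‖u_2‖ = 5.9861, so q_2 = (0.5568, 0.4455, 0.0835, -0.6961).
Qᵀb = (1.8516, 0.5012).
Back-substitute: x_2 = 0.5012/5.9861 = 0.0837.
x_1 = (1.8516 + 1.0801·0.0837)/6.4807 = 0.2997.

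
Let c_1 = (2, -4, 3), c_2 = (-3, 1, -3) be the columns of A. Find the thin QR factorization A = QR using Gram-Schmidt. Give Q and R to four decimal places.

e_1 = c_1/‖c_1‖ = (2, -4, 3)/5.3852 = (0.3714, -0.7428, 0.5571).
r_{12} = e_1·c_2 = -3.5282.
u_2 = c_2 + 3.5282·e_1 = (-1.6897, -1.6207, -1.0345).
‖u_2‖ = 2.5596, so e_2 = (-0.6601, -0.6332, -0.4042).

Q = [[0.3714, -0.6601], [-0.7428, -0.6332], [0.5571, -0.4042]], R = [[5.3852, -3.5282], [0.0000, 2.5596]]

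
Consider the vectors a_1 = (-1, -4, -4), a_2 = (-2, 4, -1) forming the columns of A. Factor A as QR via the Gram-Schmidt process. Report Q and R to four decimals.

a_1 = (-1, -4, -4); ‖a_1‖ = 5.7446, so e_1 = (-0.1741, -0.6963, -0.6963).
e_1·a_2 = (-0.1741)·(-2) + (-0.6963)·4 + (-0.6963)·(-1) = -1.7408.
u_2 = a_2 + 1.7408·e_1 = (-2.3030, 2.7879, -2.2121).
‖u_2‖ = 4.2391, so e_2 = (-0.5433, 0.6577, -0.5218).

Q = [[-0.1741, -0.5433], [-0.6963, 0.6577], [-0.6963, -0.5218]], R = [[5.7446, -1.7408], [0.0000, 4.2391]]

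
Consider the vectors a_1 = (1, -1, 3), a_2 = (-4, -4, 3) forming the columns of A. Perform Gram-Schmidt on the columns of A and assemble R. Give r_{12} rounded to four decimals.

a_1 = (1, -1, 3); ‖a_1‖ = 3.3166, so e_1 = (0.3015, -0.3015, 0.9045).
r_{12} = e_1·a_2 = 2.7136.

r_{12} = 2.7136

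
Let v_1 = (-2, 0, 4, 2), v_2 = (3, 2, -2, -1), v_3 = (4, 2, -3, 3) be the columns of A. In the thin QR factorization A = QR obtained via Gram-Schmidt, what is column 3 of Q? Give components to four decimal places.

v_1 = (-2, 0, 4, 2); ‖v_1‖ = 4.8990, so q_1 = (-0.4082, 0.0000, 0.8165, 0.4082).
q_1·v_2 = (-0.4082)·3 + 0.0000·2 + 0.8165·(-2) + 0.4082·(-1) = -3.2660.
u_2 = v_2 + 3.2660·q_1 = (1.6667, 2.0000, 0.6667, 0.3333).
‖u_2‖ = 2.7080, so q_2 = (0.6155, 0.7385, 0.2462, 0.1231).
q_1·v_3 = (-0.4082)·4 + 0.0000·2 + 0.8165·(-3) + 0.4082·3 = -2.8577; q_2·v_3 = 0.6155·4 + 0.7385·2 + 0.2462·(-3) + 0.1231·3 = 3.5697.
u_3 = v_3 + 2.8577·q_1 − 3.5697·q_2 = (0.6364, -0.6364, -1.5455, 3.7273).
‖u_3‖ = 4.1341, so q_3 = (0.1539, -0.1539, -0.3738, 0.9016).

q_3 = (0.1539, -0.1539, -0.3738, 0.9016)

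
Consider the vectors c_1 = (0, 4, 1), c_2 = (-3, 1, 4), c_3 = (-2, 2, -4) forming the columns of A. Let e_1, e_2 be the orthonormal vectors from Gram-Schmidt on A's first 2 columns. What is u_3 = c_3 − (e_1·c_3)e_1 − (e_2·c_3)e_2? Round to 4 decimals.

c_1 = (0, 4, 1); ‖c_1‖ = 4.1231, so e_1 = (0.0000, 0.9701, 0.2425).
e_1·c_2 = 0.0000·(-3) + 0.9701·1 + 0.2425·4 = 1.9403.
u_2 = c_2 − 1.9403·e_1 = (-3.0000, -0.8824, 3.5294).
‖u_2‖ = 4.7154, so e_2 = (-0.6362, -0.1871, 0.7485).
e_1·c_3 = 0.0000·(-2) + 0.9701·2 + 0.2425·(-4) = 0.9701; e_2·c_3 = (-0.6362)·(-2) + (-0.1871)·2 + 0.7485·(-4) = -2.0957.
u_3 = c_3 − 0.9701·e_1 + 2.0957·e_2 = (-3.3333, 0.6667, -2.6667).

u_3 = (-3.3333, 0.6667, -2.6667)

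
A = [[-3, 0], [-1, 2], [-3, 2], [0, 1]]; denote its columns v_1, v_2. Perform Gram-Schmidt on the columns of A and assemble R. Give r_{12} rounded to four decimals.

r_{12} = -1.8353

v_1 = (-3, -1, -3, 0); ‖v_1‖ = 4.3589, so e_1 = (-0.6882, -0.2294, -0.6882, 0.0000).
r_{12} = e_1·v_2 = -1.8353.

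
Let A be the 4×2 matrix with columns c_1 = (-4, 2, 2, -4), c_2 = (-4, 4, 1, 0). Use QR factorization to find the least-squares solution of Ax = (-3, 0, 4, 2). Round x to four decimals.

x = (-0.0311, 0.5093)

c_1 = (-4, 2, 2, -4); ‖c_1‖ = 6.3246, so e_1 = (-0.6325, 0.3162, 0.3162, -0.6325).
e_1·c_2 = (-0.6325)·(-4) + 0.3162·4 + 0.3162·1 + (-0.6325)·0 = 4.1110.
u_2 = c_2 − 4.1110·e_1 = (-1.4000, 2.7000, -0.3000, 2.6000).
‖u_2‖ = 4.0125, so e_2 = (-0.3489, 0.6729, -0.0748, 0.6480).
Qᵀb = (1.8974, 2.0436).
Back-substitute: x_2 = 2.0436/4.0125 = 0.5093.
x_1 = (1.8974 − 4.1110·0.5093)/6.3246 = -0.0311.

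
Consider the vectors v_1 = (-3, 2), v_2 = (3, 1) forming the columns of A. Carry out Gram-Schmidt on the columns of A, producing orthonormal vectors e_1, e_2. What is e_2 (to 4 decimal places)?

v_1 = (-3, 2); ‖v_1‖ = 3.6056, so e_1 = (-0.8321, 0.5547).
e_1·v_2 = (-0.8321)·3 + 0.5547·1 = -1.9415.
u_2 = v_2 + 1.9415·e_1 = (1.3846, 2.0769).
‖u_2‖ = 2.4962, so e_2 = (0.5547, 0.8321).

e_2 = (0.5547, 0.8321)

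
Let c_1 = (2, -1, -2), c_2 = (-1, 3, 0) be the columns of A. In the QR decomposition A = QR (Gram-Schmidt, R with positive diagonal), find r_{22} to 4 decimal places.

r_{22} = 2.6874

q_1 = c_1/‖c_1‖ = (2, -1, -2)/3.0000 = (0.6667, -0.3333, -0.6667).
r_{12} = q_1·c_2 = -1.6667.
u_2 = c_2 + 1.6667·q_1 = (0.1111, 2.4444, -1.1111).
r_{22} = ‖u_2‖ = 2.6874.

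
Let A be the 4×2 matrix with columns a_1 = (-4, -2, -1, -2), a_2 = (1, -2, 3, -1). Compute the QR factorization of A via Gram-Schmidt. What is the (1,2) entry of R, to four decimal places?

r_{12} = -0.2000

q_1 = a_1/‖a_1‖ = (-4, -2, -1, -2)/5.0000 = (-0.8000, -0.4000, -0.2000, -0.4000).
r_{12} = q_1·a_2 = -0.2000.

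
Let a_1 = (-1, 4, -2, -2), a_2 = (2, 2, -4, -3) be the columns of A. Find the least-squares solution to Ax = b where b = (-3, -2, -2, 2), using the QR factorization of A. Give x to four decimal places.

a_1 = (-1, 4, -2, -2); ‖a_1‖ = 5.0000, so e_1 = (-0.2000, 0.8000, -0.4000, -0.4000).
e_1·a_2 = (-0.2000)·2 + 0.8000·2 + (-0.4000)·(-4) + (-0.4000)·(-3) = 4.0000.
u_2 = a_2 − 4.0000·e_1 = (2.8000, -1.2000, -2.4000, -1.4000).
‖u_2‖ = 4.1231, so e_2 = (0.6791, -0.2910, -0.5821, -0.3395).
Qᵀb = (-1.0000, -0.9701).
Back-substitute: x_2 = -0.9701/4.1231 = -0.2353.
x_1 = (-1.0000 − 4.0000·(-0.2353))/5.0000 = -0.0118.

x = (-0.0118, -0.2353)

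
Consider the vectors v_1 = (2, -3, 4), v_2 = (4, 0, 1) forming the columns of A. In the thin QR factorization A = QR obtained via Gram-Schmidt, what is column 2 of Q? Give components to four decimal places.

q_1 = v_1/‖v_1‖ = (2, -3, 4)/5.3852 = (0.3714, -0.5571, 0.7428).
r_{12} = q_1·v_2 = 2.2283.
u_2 = v_2 − 2.2283·q_1 = (3.1724, 1.2414, -0.6552).
‖u_2‖ = 3.4691, so q_2 = (0.9145, 0.3578, -0.1889).

q_2 = (0.9145, 0.3578, -0.1889)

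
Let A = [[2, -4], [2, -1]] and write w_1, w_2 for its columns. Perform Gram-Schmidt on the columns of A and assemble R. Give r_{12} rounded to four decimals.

r_{12} = -3.5355

w_1 = (2, 2); ‖w_1‖ = 2.8284, so q_1 = (0.7071, 0.7071).
r_{12} = q_1·w_2 = -3.5355.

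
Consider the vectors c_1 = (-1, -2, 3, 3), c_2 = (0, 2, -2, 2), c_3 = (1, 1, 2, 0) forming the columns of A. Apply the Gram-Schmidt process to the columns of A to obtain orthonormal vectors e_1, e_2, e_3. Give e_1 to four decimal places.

c_1 = (-1, -2, 3, 3); ‖c_1‖ = 4.7958, so e_1 = (-0.2085, -0.4170, 0.6255, 0.6255).

e_1 = (-0.2085, -0.4170, 0.6255, 0.6255)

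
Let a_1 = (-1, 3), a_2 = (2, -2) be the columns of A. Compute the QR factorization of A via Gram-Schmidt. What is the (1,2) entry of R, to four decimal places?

a_1 = (-1, 3); ‖a_1‖ = 3.1623, so e_1 = (-0.3162, 0.9487).
r_{12} = e_1·a_2 = -2.5298.

r_{12} = -2.5298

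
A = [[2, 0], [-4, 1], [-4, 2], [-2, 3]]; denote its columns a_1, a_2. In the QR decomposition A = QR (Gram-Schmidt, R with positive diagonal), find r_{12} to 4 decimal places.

q_1 = a_1/‖a_1‖ = (2, -4, -4, -2)/6.3246 = (0.3162, -0.6325, -0.6325, -0.3162).
r_{12} = q_1·a_2 = -2.8460.

r_{12} = -2.8460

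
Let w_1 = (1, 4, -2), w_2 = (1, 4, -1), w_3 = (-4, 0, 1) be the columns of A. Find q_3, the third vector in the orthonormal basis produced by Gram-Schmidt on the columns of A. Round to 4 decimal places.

q_3 = (-0.9701, 0.2425, 0.0000)

w_1 = (1, 4, -2); ‖w_1‖ = 4.5826, so q_1 = (0.2182, 0.8729, -0.4364).
q_1·w_2 = 0.2182·1 + 0.8729·4 + (-0.4364)·(-1) = 4.1461.
u_2 = w_2 − 4.1461·q_1 = (0.0952, 0.3810, 0.8095).
‖u_2‖ = 0.8997, so q_2 = (0.1059, 0.4234, 0.8997).
q_1·w_3 = 0.2182·(-4) + 0.8729·0 + (-0.4364)·1 = -1.3093; q_2·w_3 = 0.1059·(-4) + 0.4234·0 + 0.8997·1 = 0.4763.
u_3 = w_3 + 1.3093·q_1 − 0.4763·q_2 = (-3.7647, 0.9412, 0.0000).
‖u_3‖ = 3.8806, so q_3 = (-0.9701, 0.2425, 0.0000).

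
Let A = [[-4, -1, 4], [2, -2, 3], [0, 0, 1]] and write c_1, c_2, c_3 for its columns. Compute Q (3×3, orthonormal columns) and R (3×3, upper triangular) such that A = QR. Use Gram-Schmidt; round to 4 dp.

q_1 = c_1/‖c_1‖ = (-4, 2, 0)/4.4721 = (-0.8944, 0.4472, 0.0000).
r_{12} = q_1·c_2 = 0.0000.
u_2 = c_2 + 0.0000·q_1 = (-1.0000, -2.0000, 0.0000).
‖u_2‖ = 2.2361, so q_2 = (-0.4472, -0.8944, 0.0000).
r_{13} = q_1·c_3 = -2.2361; r_{23} = q_2·c_3 = -4.4721.
u_3 = c_3 + 2.2361·q_1 + 4.4721·q_2 = (0.0000, 0.0000, 1.0000).
‖u_3‖ = 1.0000, so q_3 = (0.0000, 0.0000, 1.0000).

Q = [[-0.8944, -0.4472, 0.0000], [0.4472, -0.8944, 0.0000], [0.0000, 0.0000, 1.0000]], R = [[4.4721, 0.0000, -2.2361], [0.0000, 2.2361, -4.4721], [0.0000, 0.0000, 1.0000]]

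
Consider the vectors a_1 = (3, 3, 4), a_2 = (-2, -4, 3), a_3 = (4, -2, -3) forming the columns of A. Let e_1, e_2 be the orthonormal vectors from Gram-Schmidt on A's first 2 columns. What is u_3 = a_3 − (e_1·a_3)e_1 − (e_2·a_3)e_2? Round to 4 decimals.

e_1 = a_1/‖a_1‖ = (3, 3, 4)/5.8310 = (0.5145, 0.5145, 0.6860).
r_{12} = e_1·a_2 = -1.0290.
u_2 = a_2 + 1.0290·e_1 = (-1.4706, -3.4706, 3.7059).
‖u_2‖ = 5.2859, so e_2 = (-0.2782, -0.6566, 0.7011).
r_{13} = e_1·a_3 = -1.0290; r_{23} = e_2·a_3 = -1.9029.
u_3 = a_3 + 1.0290·e_1 + 1.9029·e_2 = (4.0000, -2.7200, -0.9600).

u_3 = (4.0000, -2.7200, -0.9600)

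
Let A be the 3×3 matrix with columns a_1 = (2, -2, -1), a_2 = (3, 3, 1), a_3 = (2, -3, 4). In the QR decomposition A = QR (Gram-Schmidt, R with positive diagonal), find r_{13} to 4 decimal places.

r_{13} = 2.0000

e_1 = a_1/‖a_1‖ = (2, -2, -1)/3.0000 = (0.6667, -0.6667, -0.3333).
r_{13} = e_1·a_3 = 2.0000.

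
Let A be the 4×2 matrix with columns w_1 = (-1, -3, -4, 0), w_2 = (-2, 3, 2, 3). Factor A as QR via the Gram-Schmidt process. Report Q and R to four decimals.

w_1 = (-1, -3, -4, 0); ‖w_1‖ = 5.0990, so e_1 = (-0.1961, -0.5883, -0.7845, 0.0000).
e_1·w_2 = (-0.1961)·(-2) + (-0.5883)·3 + (-0.7845)·2 + 0.0000·3 = -2.9417.
u_2 = w_2 + 2.9417·e_1 = (-2.5769, 1.2692, -0.3077, 3.0000).
‖u_2‖ = 4.1649, so e_2 = (-0.6187, 0.3047, -0.0739, 0.7203).

Q = [[-0.1961, -0.6187], [-0.5883, 0.3047], [-0.7845, -0.0739], [0.0000, 0.7203]], R = [[5.0990, -2.9417], [0.0000, 4.1649]]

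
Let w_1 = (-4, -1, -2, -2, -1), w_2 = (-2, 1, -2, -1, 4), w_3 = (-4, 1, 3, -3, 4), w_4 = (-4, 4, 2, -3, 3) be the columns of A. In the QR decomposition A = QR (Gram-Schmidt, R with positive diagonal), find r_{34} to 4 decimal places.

r_{34} = 4.7974

e_1 = w_1/‖w_1‖ = (-4, -1, -2, -2, -1)/5.0990 = (-0.7845, -0.1961, -0.3922, -0.3922, -0.1961).
r_{12} = e_1·w_2 = 1.7650.
u_2 = w_2 − 1.7650·e_1 = (-0.6154, 1.3462, -1.3077, -0.3077, 4.3462).
‖u_2‖ = 4.7838, so e_2 = (-0.1286, 0.2814, -0.2734, -0.0643, 0.9085).
r_{13} = e_1·w_3 = 2.1573; r_{23} = e_2·w_3 = 3.8029.
u_3 = w_3 − 2.1573·e_1 − 3.8029·e_2 = (-1.8185, 0.3529, 4.8857, -1.9092, 0.9681).
‖u_3‖ = 5.6466, so e_3 = (-0.3221, 0.0625, 0.8652, -0.3381, 0.1714).
r_{34} = e_3·w_4 = 4.7974.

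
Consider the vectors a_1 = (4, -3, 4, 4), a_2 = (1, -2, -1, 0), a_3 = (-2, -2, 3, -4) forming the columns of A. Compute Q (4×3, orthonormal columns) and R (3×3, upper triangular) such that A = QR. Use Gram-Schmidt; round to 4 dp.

Q = [[0.5298, 0.2499, -0.2707], [-0.3974, -0.7269, -0.4275], [0.5298, -0.6133, 0.5844], [0.5298, -0.1817, -0.6344]], R = [[7.5498, 0.7947, -0.7947], [0.0000, 2.3170, -0.1590], [0.0000, 0.0000, 5.6871]]

a_1 = (4, -3, 4, 4); ‖a_1‖ = 7.5498, so e_1 = (0.5298, -0.3974, 0.5298, 0.5298).
e_1·a_2 = 0.5298·1 + (-0.3974)·(-2) + 0.5298·(-1) + 0.5298·0 = 0.7947.
u_2 = a_2 − 0.7947·e_1 = (0.5789, -1.6842, -1.4211, -0.4211).
‖u_2‖ = 2.3170, so e_2 = (0.2499, -0.7269, -0.6133, -0.1817).
e_1·a_3 = 0.5298·(-2) + (-0.3974)·(-2) + 0.5298·3 + 0.5298·(-4) = -0.7947; e_2·a_3 = 0.2499·(-2) + (-0.7269)·(-2) + (-0.6133)·3 + (-0.1817)·(-4) = -0.1590.
u_3 = a_3 + 0.7947·e_1 + 0.1590·e_2 = (-1.5392, -2.4314, 3.3235, -3.6078).
‖u_3‖ = 5.6871, so e_3 = (-0.2707, -0.4275, 0.5844, -0.6344).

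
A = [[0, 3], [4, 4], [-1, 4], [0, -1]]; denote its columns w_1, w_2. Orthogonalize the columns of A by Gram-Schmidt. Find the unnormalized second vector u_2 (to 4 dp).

w_1 = (0, 4, -1, 0); ‖w_1‖ = 4.1231, so q_1 = (0.0000, 0.9701, -0.2425, 0.0000).
q_1·w_2 = 0.0000·3 + 0.9701·4 + (-0.2425)·4 + 0.0000·(-1) = 2.9104.
u_2 = w_2 − 2.9104·q_1 = (3.0000, 1.1765, 4.7059, -1.0000).

u_2 = (3.0000, 1.1765, 4.7059, -1.0000)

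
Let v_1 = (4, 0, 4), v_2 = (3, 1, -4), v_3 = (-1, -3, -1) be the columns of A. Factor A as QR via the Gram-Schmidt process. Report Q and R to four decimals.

Q = [[0.7071, 0.6931, 0.1400], [0.0000, 0.1980, -0.9802], [0.7071, -0.6931, -0.1400]], R = [[5.6569, -0.7071, -1.4142], [0.0000, 5.0498, -0.5941], [0.0000, 0.0000, 2.9406]]

v_1 = (4, 0, 4); ‖v_1‖ = 5.6569, so q_1 = (0.7071, 0.0000, 0.7071).
q_1·v_2 = 0.7071·3 + 0.0000·1 + 0.7071·(-4) = -0.7071.
u_2 = v_2 + 0.7071·q_1 = (3.5000, 1.0000, -3.5000).
‖u_2‖ = 5.0498, so q_2 = (0.6931, 0.1980, -0.6931).
q_1·v_3 = 0.7071·(-1) + 0.0000·(-3) + 0.7071·(-1) = -1.4142; q_2·v_3 = 0.6931·(-1) + 0.1980·(-3) + (-0.6931)·(-1) = -0.5941.
u_3 = v_3 + 1.4142·q_1 + 0.5941·q_2 = (0.4118, -2.8824, -0.4118).
‖u_3‖ = 2.9406, so q_3 = (0.1400, -0.9802, -0.1400).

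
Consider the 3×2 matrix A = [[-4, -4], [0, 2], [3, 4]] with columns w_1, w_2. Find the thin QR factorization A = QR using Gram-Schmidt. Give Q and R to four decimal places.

w_1 = (-4, 0, 3); ‖w_1‖ = 5.0000, so q_1 = (-0.8000, 0.0000, 0.6000).
q_1·w_2 = (-0.8000)·(-4) + 0.0000·2 + 0.6000·4 = 5.6000.
u_2 = w_2 − 5.6000·q_1 = (0.4800, 2.0000, 0.6400).
‖u_2‖ = 2.1541, so q_2 = (0.2228, 0.9285, 0.2971).

Q = [[-0.8000, 0.2228], [0.0000, 0.9285], [0.6000, 0.2971]], R = [[5.0000, 5.6000], [0.0000, 2.1541]]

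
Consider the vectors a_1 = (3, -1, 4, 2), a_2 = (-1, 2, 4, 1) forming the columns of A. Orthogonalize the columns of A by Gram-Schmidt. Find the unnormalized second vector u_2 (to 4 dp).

a_1 = (3, -1, 4, 2); ‖a_1‖ = 5.4772, so q_1 = (0.5477, -0.1826, 0.7303, 0.3651).
q_1·a_2 = 0.5477·(-1) + (-0.1826)·2 + 0.7303·4 + 0.3651·1 = 2.3735.
u_2 = a_2 − 2.3735·q_1 = (-2.3000, 2.4333, 2.2667, 0.1333).

u_2 = (-2.3000, 2.4333, 2.2667, 0.1333)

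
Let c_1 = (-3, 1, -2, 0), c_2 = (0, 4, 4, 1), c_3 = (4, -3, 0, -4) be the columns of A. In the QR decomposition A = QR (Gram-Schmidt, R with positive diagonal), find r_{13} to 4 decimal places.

c_1 = (-3, 1, -2, 0); ‖c_1‖ = 3.7417, so e_1 = (-0.8018, 0.2673, -0.5345, 0.0000).
r_{13} = e_1·c_3 = -4.0089.

r_{13} = -4.0089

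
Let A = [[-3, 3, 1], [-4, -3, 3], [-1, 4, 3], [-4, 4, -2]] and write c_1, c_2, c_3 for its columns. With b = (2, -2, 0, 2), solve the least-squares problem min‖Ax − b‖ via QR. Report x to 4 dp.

x = (-0.0818, 0.3581, -0.3522)

c_1 = (-3, -4, -1, -4); ‖c_1‖ = 6.4807, so q_1 = (-0.4629, -0.6172, -0.1543, -0.6172).
q_1·c_2 = (-0.4629)·3 + (-0.6172)·(-3) + (-0.1543)·4 + (-0.6172)·4 = -2.6232.
u_2 = c_2 + 2.6232·q_1 = (1.7857, -4.6190, 3.5952, 2.3810).
‖u_2‖ = 6.5665, so q_2 = (0.2719, -0.7034, 0.5475, 0.3626).
q_1·c_3 = (-0.4629)·1 + (-0.6172)·3 + (-0.1543)·3 + (-0.6172)·(-2) = -1.5430; q_2·c_3 = 0.2719·1 + (-0.7034)·3 + 0.5475·3 + 0.3626·(-2) = -0.9210.
u_3 = c_3 + 1.5430·q_1 + 0.9210·q_2 = (0.5362, 1.3998, 3.2662, -2.6184).
‖u_3‖ = 4.4464, so q_3 = (0.1206, 0.3148, 0.7346, -0.5889).
Qᵀb = (-0.9258, 2.6759, -1.5662).
Back-substitute: x_3 = -1.5662/4.4464 = -0.3522.
x_2 = (2.6759 + 0.9210·(-0.3522))/6.5665 = 0.3581.
x_1 = (-0.9258 + 2.6232·0.3581 + 1.5430·(-0.3522))/6.4807 = -0.0818.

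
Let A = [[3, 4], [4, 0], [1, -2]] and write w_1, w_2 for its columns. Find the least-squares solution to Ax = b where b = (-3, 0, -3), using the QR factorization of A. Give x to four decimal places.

q_1 = w_1/‖w_1‖ = (3, 4, 1)/5.0990 = (0.5883, 0.7845, 0.1961).
r_{12} = q_1·w_2 = 1.9612.
u_2 = w_2 − 1.9612·q_1 = (2.8462, -1.5385, -2.3846).
‖u_2‖ = 4.0192, so q_2 = (0.7081, -0.3828, -0.5933).
Qᵀb = (-2.3534, -0.3445).
Back-substitute: x_2 = -0.3445/4.0192 = -0.0857.
x_1 = (-2.3534 − 1.9612·(-0.0857))/5.0990 = -0.4286.

x = (-0.4286, -0.0857)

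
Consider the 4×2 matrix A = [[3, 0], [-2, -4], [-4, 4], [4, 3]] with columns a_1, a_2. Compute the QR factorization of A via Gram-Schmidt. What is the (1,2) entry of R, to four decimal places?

a_1 = (3, -2, -4, 4); ‖a_1‖ = 6.7082, so e_1 = (0.4472, -0.2981, -0.5963, 0.5963).
r_{12} = e_1·a_2 = 0.5963.

r_{12} = 0.5963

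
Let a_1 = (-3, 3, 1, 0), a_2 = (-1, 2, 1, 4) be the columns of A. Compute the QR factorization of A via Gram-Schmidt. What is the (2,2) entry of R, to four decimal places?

a_1 = (-3, 3, 1, 0); ‖a_1‖ = 4.3589, so q_1 = (-0.6882, 0.6882, 0.2294, 0.0000).
q_1·a_2 = (-0.6882)·(-1) + 0.6882·2 + 0.2294·1 + 0.0000·4 = 2.2942.
u_2 = a_2 − 2.2942·q_1 = (0.5789, 0.4211, 0.4737, 4.0000).
r_{22} = ‖u_2‖ = 4.0911.

r_{22} = 4.0911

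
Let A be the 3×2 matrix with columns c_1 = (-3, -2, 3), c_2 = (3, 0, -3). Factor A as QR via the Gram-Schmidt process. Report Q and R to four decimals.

c_1 = (-3, -2, 3); ‖c_1‖ = 4.6904, so q_1 = (-0.6396, -0.4264, 0.6396).
q_1·c_2 = (-0.6396)·3 + (-0.4264)·0 + 0.6396·(-3) = -3.8376.
u_2 = c_2 + 3.8376·q_1 = (0.5455, -1.6364, -0.5455).
‖u_2‖ = 1.8091, so q_2 = (0.3015, -0.9045, -0.3015).

Q = [[-0.6396, 0.3015], [-0.4264, -0.9045], [0.6396, -0.3015]], R = [[4.6904, -3.8376], [0.0000, 1.8091]]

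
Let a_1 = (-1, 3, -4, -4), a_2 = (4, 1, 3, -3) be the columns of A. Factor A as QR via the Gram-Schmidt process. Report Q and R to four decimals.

a_1 = (-1, 3, -4, -4); ‖a_1‖ = 6.4807, so q_1 = (-0.1543, 0.4629, -0.6172, -0.6172).
q_1·a_2 = (-0.1543)·4 + 0.4629·1 + (-0.6172)·3 + (-0.6172)·(-3) = -0.1543.
u_2 = a_2 + 0.1543·q_1 = (3.9762, 1.0714, 2.9048, -3.0952).
‖u_2‖ = 5.9141, so q_2 = (0.6723, 0.1812, 0.4912, -0.5234).

Q = [[-0.1543, 0.6723], [0.4629, 0.1812], [-0.6172, 0.4912], [-0.6172, -0.5234]], R = [[6.4807, -0.1543], [0.0000, 5.9141]]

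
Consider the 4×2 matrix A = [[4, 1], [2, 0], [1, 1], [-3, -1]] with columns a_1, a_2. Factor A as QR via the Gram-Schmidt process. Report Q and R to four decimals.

a_1 = (4, 2, 1, -3); ‖a_1‖ = 5.4772, so q_1 = (0.7303, 0.3651, 0.1826, -0.5477).
q_1·a_2 = 0.7303·1 + 0.3651·0 + 0.1826·1 + (-0.5477)·(-1) = 1.4606.
u_2 = a_2 − 1.4606·q_1 = (-0.0667, -0.5333, 0.7333, -0.2000).
‖u_2‖ = 0.9309, so q_2 = (-0.0716, -0.5729, 0.7877, -0.2148).

Q = [[0.7303, -0.0716], [0.3651, -0.5729], [0.1826, 0.7877], [-0.5477, -0.2148]], R = [[5.4772, 1.4606], [0.0000, 0.9309]]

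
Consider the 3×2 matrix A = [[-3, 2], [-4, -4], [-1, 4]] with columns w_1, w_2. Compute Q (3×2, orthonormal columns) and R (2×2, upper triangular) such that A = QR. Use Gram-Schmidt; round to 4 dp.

w_1 = (-3, -4, -1); ‖w_1‖ = 5.0990, so e_1 = (-0.5883, -0.7845, -0.1961).
e_1·w_2 = (-0.5883)·2 + (-0.7845)·(-4) + (-0.1961)·4 = 1.1767.
u_2 = w_2 − 1.1767·e_1 = (2.6923, -3.0769, 4.2308).
‖u_2‖ = 5.8835, so e_2 = (0.4576, -0.5230, 0.7191).

Q = [[-0.5883, 0.4576], [-0.7845, -0.5230], [-0.1961, 0.7191]], R = [[5.0990, 1.1767], [0.0000, 5.8835]]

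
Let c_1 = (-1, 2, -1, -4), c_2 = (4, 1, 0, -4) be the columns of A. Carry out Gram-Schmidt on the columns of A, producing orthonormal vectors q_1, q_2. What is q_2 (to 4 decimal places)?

q_2 = (0.9446, -0.0556, 0.1297, -0.2963)

q_1 = c_1/‖c_1‖ = (-1, 2, -1, -4)/4.6904 = (-0.2132, 0.4264, -0.2132, -0.8528).
r_{12} = q_1·c_2 = 2.9848.
u_2 = c_2 − 2.9848·q_1 = (4.6364, -0.2727, 0.6364, -1.4545).
‖u_2‖ = 4.9082, so q_2 = (0.9446, -0.0556, 0.1297, -0.2963).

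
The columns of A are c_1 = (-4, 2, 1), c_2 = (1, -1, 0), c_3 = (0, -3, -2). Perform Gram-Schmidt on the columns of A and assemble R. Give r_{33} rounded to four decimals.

q_1 = c_1/‖c_1‖ = (-4, 2, 1)/4.5826 = (-0.8729, 0.4364, 0.2182).
r_{12} = q_1·c_2 = -1.3093.
u_2 = c_2 + 1.3093·q_1 = (-0.1429, -0.4286, 0.2857).
‖u_2‖ = 0.5345, so q_2 = (-0.2673, -0.8018, 0.5345).
r_{13} = q_1·c_3 = -1.7457; r_{23} = q_2·c_3 = 1.3363.
u_3 = c_3 + 1.7457·q_1 − 1.3363·q_2 = (-1.1667, -1.1667, -2.3333).
r_{33} = ‖u_3‖ = 2.8577.

r_{33} = 2.8577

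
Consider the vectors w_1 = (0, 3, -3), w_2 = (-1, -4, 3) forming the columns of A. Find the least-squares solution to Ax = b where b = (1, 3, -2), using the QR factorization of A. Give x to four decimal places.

x = (-0.3333, -1.0000)

w_1 = (0, 3, -3); ‖w_1‖ = 4.2426, so q_1 = (0.0000, 0.7071, -0.7071).
q_1·w_2 = 0.0000·(-1) + 0.7071·(-4) + (-0.7071)·3 = -4.9497.
u_2 = w_2 + 4.9497·q_1 = (-1.0000, -0.5000, -0.5000).
‖u_2‖ = 1.2247, so q_2 = (-0.8165, -0.4082, -0.4082).
Qᵀb = (3.5355, -1.2247).
Back-substitute: x_2 = -1.2247/1.2247 = -1.0000.
x_1 = (3.5355 + 4.9497·(-1.0000))/4.2426 = -0.3333.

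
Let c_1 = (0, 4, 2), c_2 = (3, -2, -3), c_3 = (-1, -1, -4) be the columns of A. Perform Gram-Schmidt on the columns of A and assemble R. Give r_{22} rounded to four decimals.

q_1 = c_1/‖c_1‖ = (0, 4, 2)/4.4721 = (0.0000, 0.8944, 0.4472).
r_{12} = q_1·c_2 = -3.1305.
u_2 = c_2 + 3.1305·q_1 = (3.0000, 0.8000, -1.6000).
r_{22} = ‖u_2‖ = 3.4928.

r_{22} = 3.4928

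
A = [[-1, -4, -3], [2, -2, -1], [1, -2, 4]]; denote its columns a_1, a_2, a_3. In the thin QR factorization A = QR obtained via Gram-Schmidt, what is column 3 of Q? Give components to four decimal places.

a_1 = (-1, 2, 1); ‖a_1‖ = 2.4495, so q_1 = (-0.4082, 0.8165, 0.4082).
q_1·a_2 = (-0.4082)·(-4) + 0.8165·(-2) + 0.4082·(-2) = -0.8165.
u_2 = a_2 + 0.8165·q_1 = (-4.3333, -1.3333, -1.6667).
‖u_2‖ = 4.8305, so q_2 = (-0.8971, -0.2760, -0.3450).
q_1·a_3 = (-0.4082)·(-3) + 0.8165·(-1) + 0.4082·4 = 2.0412; q_2·a_3 = (-0.8971)·(-3) + (-0.2760)·(-1) + (-0.3450)·4 = 1.5872.
u_3 = a_3 − 2.0412·q_1 − 1.5872·q_2 = (-0.7429, -2.2286, 3.7143).
‖u_3‖ = 4.3948, so q_3 = (-0.1690, -0.5071, 0.8452).

q_3 = (-0.1690, -0.5071, 0.8452)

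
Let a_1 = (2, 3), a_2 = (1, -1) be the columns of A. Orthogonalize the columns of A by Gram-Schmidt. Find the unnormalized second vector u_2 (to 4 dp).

u_2 = (1.1538, -0.7692)

e_1 = a_1/‖a_1‖ = (2, 3)/3.6056 = (0.5547, 0.8321).
r_{12} = e_1·a_2 = -0.2774.
u_2 = a_2 + 0.2774·e_1 = (1.1538, -0.7692).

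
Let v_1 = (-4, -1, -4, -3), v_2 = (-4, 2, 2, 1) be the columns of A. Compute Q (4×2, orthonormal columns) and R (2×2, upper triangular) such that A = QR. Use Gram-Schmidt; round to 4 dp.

v_1 = (-4, -1, -4, -3); ‖v_1‖ = 6.4807, so q_1 = (-0.6172, -0.1543, -0.6172, -0.4629).
q_1·v_2 = (-0.6172)·(-4) + (-0.1543)·2 + (-0.6172)·2 + (-0.4629)·1 = 0.4629.
u_2 = v_2 − 0.4629·q_1 = (-3.7143, 2.0714, 2.2857, 1.2143).
‖u_2‖ = 4.9785, so q_2 = (-0.7461, 0.4161, 0.4591, 0.2439).

Q = [[-0.6172, -0.7461], [-0.1543, 0.4161], [-0.6172, 0.4591], [-0.4629, 0.2439]], R = [[6.4807, 0.4629], [0.0000, 4.9785]]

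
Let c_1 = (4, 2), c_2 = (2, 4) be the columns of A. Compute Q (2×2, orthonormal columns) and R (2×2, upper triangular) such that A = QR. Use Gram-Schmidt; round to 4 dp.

Q = [[0.8944, -0.4472], [0.4472, 0.8944]], R = [[4.4721, 3.5777], [0.0000, 2.6833]]

c_1 = (4, 2); ‖c_1‖ = 4.4721, so q_1 = (0.8944, 0.4472).
q_1·c_2 = 0.8944·2 + 0.4472·4 = 3.5777.
u_2 = c_2 − 3.5777·q_1 = (-1.2000, 2.4000).
‖u_2‖ = 2.6833, so q_2 = (-0.4472, 0.8944).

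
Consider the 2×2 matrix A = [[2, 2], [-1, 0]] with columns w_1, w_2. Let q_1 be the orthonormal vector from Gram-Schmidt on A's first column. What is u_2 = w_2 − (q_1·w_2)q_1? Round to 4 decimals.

w_1 = (2, -1); ‖w_1‖ = 2.2361, so q_1 = (0.8944, -0.4472).
q_1·w_2 = 0.8944·2 + (-0.4472)·0 = 1.7889.
u_2 = w_2 − 1.7889·q_1 = (0.4000, 0.8000).

u_2 = (0.4000, 0.8000)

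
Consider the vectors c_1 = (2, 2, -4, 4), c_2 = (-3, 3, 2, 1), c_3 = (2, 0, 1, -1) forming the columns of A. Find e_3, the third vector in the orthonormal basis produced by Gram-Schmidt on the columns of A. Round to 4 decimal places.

e_3 = (0.7375, 0.4646, 0.4732, -0.1279)

e_1 = c_1/‖c_1‖ = (2, 2, -4, 4)/6.3246 = (0.3162, 0.3162, -0.6325, 0.6325).
r_{12} = e_1·c_2 = -0.6325.
u_2 = c_2 + 0.6325·e_1 = (-2.8000, 3.2000, 1.6000, 1.4000).
‖u_2‖ = 4.7539, so e_2 = (-0.5890, 0.6731, 0.3366, 0.2945).
r_{13} = e_1·c_3 = -0.6325; r_{23} = e_2·c_3 = -1.1359.
u_3 = c_3 + 0.6325·e_1 + 1.1359·e_2 = (1.5310, 0.9646, 0.9823, -0.2655).
‖u_3‖ = 2.0760, so e_3 = (0.7375, 0.4646, 0.4732, -0.1279).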